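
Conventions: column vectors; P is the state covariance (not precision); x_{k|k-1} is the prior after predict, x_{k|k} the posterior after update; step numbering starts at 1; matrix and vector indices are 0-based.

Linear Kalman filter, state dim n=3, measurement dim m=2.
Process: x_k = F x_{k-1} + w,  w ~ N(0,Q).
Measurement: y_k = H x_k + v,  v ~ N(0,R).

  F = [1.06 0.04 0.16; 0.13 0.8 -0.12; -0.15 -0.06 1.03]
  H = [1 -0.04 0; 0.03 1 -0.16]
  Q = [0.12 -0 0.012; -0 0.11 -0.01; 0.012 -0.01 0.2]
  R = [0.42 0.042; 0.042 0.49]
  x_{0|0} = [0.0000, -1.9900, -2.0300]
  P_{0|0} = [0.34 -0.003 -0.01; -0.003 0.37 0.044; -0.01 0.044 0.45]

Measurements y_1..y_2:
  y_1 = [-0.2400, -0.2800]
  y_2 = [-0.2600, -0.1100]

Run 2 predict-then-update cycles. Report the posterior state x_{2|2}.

x_post = [-0.5106, -0.5432, -2.0598]

step 1: x^-=[-0.4044, -1.3484, -1.9715]  P^-=[0.5111 0.0540 0.0221; 0.0540 0.3503 -0.0546; 0.0221 -0.0546 0.6840]  S=[0.9273 0.0933; 0.0933 0.8787]  K=[0.5471 0.0167; 0.0018 0.4102; 0.0454 -0.1907]  nu=[0.1105, 0.7651]  x^+=[-0.3312, -1.0344, -2.1124]  P^+=[0.2315 0.0261 0.0116; 0.0261 0.2023 0.0124; 0.0116 0.0124 0.6517]
step 2: x^-=[-0.7304, -0.6171, -2.0640]  P^-=[0.4034 0.0484 0.0930; 0.0484 0.2554 -0.0961; 0.0930 -0.0961 0.8927]  S=[0.8200 0.0767; 0.0767 0.8014]  K=[0.4887 0.0101; 0.0149 0.3383; 0.1470 -0.3087]  nu=[0.4457, 0.1987]  x^+=[-0.5106, -0.5432, -2.0598]  P^+=[0.2068 0.0270 0.0481; 0.0270 0.1628 -0.0176; 0.0481 -0.0176 0.8056]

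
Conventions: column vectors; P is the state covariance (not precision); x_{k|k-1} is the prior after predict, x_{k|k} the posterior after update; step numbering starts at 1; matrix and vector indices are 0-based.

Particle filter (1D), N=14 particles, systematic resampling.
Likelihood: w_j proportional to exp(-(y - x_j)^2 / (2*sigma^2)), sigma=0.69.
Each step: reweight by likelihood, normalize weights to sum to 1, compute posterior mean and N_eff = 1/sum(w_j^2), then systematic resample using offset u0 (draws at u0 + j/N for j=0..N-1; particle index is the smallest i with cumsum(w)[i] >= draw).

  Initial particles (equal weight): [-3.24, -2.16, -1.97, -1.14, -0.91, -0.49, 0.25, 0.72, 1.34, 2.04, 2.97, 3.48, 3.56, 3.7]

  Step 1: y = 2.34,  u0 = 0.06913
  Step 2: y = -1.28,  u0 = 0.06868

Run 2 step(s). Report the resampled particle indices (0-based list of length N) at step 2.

step 1: w=[0.0000, 0.0000, 0.0000, 0.0000, 0.0000, 0.0001, 0.0039, 0.0244, 0.1345, 0.3498, 0.2534, 0.0982, 0.0805, 0.0551]  mean=2.4973  Neff=4.4555  idx=[8, 8, 9, 9, 9, 9, 9, 10, 10, 10, 11, 11, 12, 13]
step 2: w=[0.4846, 0.4846, 0.0062, 0.0062, 0.0062, 0.0062, 0.0062, 0.0000, 0.0000, 0.0000, 0.0000, 0.0000, 0.0000, 0.0000]  mean=1.3615  Neff=2.1281  idx=[0, 0, 0, 0, 0, 0, 1, 1, 1, 1, 1, 1, 1, 6]

resampled_idx = [0, 0, 0, 0, 0, 0, 1, 1, 1, 1, 1, 1, 1, 6]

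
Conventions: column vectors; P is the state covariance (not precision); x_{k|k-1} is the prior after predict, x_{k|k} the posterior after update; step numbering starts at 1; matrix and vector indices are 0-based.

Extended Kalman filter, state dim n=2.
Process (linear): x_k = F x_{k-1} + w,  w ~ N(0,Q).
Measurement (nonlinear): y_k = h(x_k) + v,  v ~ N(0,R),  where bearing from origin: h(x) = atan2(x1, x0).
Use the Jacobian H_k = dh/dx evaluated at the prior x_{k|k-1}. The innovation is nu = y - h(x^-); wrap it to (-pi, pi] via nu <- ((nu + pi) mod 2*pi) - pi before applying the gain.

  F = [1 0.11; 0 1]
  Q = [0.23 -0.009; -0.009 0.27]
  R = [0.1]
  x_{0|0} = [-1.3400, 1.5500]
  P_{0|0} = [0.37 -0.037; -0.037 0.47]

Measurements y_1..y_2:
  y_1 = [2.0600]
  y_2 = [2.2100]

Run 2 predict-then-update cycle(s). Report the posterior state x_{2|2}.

x_post = [-1.0125, 1.5948]

step 1: x^-=[-1.1695, 1.5500]  P^-=[0.5975 0.0057; 0.0057 0.7400]  H_jac=[-0.4111 -0.3102]  S=[0.2737]  K=[-0.9042; -0.8474]  nu=[-0.1572]  x^+=[-1.0274, 1.6832]  P^+=[0.3738 -0.2040; -0.2040 0.5435]
step 2: x^-=[-0.8422, 1.6832]  P^-=[0.5655 -0.1532; -0.1532 0.8135]  H_jac=[-0.4751 -0.2378]  S=[0.2391]  K=[-0.9717; -0.5046]  nu=[0.1753]  x^+=[-1.0125, 1.5948]  P^+=[0.3398 -0.2704; -0.2704 0.7526]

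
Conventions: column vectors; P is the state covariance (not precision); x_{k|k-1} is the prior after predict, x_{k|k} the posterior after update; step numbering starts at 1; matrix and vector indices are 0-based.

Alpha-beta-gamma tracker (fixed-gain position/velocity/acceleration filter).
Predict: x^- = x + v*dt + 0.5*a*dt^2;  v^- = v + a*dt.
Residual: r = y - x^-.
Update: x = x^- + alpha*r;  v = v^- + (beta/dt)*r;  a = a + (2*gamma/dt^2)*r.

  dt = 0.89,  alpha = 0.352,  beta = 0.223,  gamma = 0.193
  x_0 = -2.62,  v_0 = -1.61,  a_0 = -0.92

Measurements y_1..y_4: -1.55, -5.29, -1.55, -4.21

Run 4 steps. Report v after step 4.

v_post = 1.9299

step 1: x_pred=-4.4173  r=2.8673  x^+=-3.4080  v^+=-1.7104  a^+=0.4773
step 2: x_pred=-4.7412  r=-0.5488  x^+=-4.9344  v^+=-1.4231  a^+=0.2098
step 3: x_pred=-6.1179  r=4.5679  x^+=-4.5100  v^+=-0.0919  a^+=2.4358
step 4: x_pred=-3.6270  r=-0.5830  x^+=-3.8322  v^+=1.9299  a^+=2.1517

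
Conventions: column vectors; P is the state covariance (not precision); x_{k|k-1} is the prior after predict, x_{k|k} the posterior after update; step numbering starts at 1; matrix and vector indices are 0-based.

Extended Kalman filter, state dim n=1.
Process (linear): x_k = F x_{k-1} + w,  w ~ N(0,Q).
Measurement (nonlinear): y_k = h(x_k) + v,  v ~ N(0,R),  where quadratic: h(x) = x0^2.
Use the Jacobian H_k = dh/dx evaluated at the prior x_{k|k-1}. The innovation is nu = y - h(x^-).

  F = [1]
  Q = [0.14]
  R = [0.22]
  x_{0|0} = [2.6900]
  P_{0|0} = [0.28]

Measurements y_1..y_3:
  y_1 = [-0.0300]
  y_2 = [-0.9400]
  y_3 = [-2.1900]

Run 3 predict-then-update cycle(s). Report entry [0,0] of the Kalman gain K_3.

step 1: x^-=[2.6900]  P^-=[0.4200]  H_jac=[5.3800]  S=[12.3766]  K=[0.1826]  nu=[-7.2661]  x^+=[1.3634]  P^+=[0.0075]
step 2: x^-=[1.3634]  P^-=[0.1475]  H_jac=[2.7269]  S=[1.3165]  K=[0.3054]  nu=[-2.7989]  x^+=[0.5085]  P^+=[0.0246]
step 3: x^-=[0.5085]  P^-=[0.1646]  H_jac=[1.0170]  S=[0.3903]  K=[0.4290]  nu=[-2.4486]  x^+=[-0.5420]  P^+=[0.0928]

K[0,0] = 0.4290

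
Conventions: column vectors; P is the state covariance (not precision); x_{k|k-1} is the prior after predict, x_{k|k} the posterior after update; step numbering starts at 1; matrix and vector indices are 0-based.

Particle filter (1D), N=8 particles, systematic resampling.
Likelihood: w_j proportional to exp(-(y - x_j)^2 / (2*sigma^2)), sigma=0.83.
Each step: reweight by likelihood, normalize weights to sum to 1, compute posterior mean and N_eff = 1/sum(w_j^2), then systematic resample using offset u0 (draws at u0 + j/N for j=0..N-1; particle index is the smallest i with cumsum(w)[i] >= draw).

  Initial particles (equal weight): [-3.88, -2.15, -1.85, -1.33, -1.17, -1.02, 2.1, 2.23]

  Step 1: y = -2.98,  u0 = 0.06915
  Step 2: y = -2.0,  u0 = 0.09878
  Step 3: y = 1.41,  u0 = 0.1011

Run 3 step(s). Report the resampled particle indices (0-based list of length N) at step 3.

resampled_idx = [5, 7, 7, 7, 7, 7, 7, 7]

step 1: w=[0.3001, 0.3277, 0.2139, 0.0749, 0.0501, 0.0332, 0.0000, 0.0000]  mean=-2.4570  Neff=3.9611  idx=[0, 0, 1, 1, 1, 2, 2, 4]
step 2: w=[0.0135, 0.0135, 0.1732, 0.1732, 0.1732, 0.1732, 0.1732, 0.1068]  mean=-1.9883  Neff=6.1802  idx=[2, 3, 3, 4, 5, 6, 6, 7]
step 3: w=[0.0104, 0.0104, 0.0104, 0.0104, 0.0460, 0.0460, 0.0460, 0.8205]  mean=-1.3045  Neff=1.4706  idx=[5, 7, 7, 7, 7, 7, 7, 7]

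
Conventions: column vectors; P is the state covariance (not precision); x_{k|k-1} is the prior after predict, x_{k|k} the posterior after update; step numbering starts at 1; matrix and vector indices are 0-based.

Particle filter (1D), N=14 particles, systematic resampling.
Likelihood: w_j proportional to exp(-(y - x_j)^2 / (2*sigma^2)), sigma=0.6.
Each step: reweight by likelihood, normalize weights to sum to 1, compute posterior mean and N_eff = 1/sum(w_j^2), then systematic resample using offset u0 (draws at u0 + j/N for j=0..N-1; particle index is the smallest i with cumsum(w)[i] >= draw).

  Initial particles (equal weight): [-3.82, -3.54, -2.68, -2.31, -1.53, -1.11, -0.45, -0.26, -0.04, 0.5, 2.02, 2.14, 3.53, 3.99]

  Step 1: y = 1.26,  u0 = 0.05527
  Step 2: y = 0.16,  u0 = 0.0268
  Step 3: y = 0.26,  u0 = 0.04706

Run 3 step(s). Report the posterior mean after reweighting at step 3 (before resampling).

step 1: w=[0.0000, 0.0000, 0.0000, 0.0000, 0.0000, 0.0003, 0.0124, 0.0290, 0.0687, 0.3220, 0.3220, 0.2450, 0.0006, 0.0000]  mean=1.3216  Neff=3.6613  idx=[8, 9, 9, 9, 9, 9, 10, 10, 10, 10, 11, 11, 11, 11]
step 2: w=[0.1800, 0.1621, 0.1621, 0.1621, 0.1621, 0.1621, 0.0016, 0.0016, 0.0016, 0.0016, 0.0008, 0.0008, 0.0008, 0.0008]  mean=0.4176  Neff=6.1054  idx=[0, 0, 0, 1, 1, 2, 2, 3, 3, 4, 4, 4, 5, 5]
step 3: w=[0.0689, 0.0689, 0.0689, 0.0721, 0.0721, 0.0721, 0.0721, 0.0721, 0.0721, 0.0721, 0.0721, 0.0721, 0.0721, 0.0721]  mean=0.3883  Neff=13.9954  idx=[0, 1, 2, 3, 4, 5, 6, 7, 8, 9, 10, 11, 12, 13]

post_mean = 0.3883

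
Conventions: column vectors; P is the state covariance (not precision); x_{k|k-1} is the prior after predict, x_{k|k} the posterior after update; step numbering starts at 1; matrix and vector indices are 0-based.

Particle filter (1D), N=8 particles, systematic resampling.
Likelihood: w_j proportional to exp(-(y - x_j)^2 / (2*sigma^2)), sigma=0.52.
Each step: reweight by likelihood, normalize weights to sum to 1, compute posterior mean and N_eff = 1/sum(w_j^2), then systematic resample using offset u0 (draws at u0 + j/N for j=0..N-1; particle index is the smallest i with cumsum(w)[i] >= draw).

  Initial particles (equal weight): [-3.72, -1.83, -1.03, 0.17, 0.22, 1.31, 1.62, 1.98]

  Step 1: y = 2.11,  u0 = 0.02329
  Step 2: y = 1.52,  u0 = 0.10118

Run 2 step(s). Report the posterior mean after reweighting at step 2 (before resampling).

post_mean = 1.6818

step 1: w=[0.0000, 0.0000, 0.0000, 0.0005, 0.0007, 0.1596, 0.3342, 0.5050]  mean=1.7506  Neff=2.5497  idx=[5, 5, 6, 6, 7, 7, 7, 7]
step 2: w=[0.1415, 0.1415, 0.1508, 0.1508, 0.1038, 0.1038, 0.1038, 0.1038]  mean=1.6818  Neff=7.7721  idx=[0, 1, 2, 3, 4, 5, 6, 7]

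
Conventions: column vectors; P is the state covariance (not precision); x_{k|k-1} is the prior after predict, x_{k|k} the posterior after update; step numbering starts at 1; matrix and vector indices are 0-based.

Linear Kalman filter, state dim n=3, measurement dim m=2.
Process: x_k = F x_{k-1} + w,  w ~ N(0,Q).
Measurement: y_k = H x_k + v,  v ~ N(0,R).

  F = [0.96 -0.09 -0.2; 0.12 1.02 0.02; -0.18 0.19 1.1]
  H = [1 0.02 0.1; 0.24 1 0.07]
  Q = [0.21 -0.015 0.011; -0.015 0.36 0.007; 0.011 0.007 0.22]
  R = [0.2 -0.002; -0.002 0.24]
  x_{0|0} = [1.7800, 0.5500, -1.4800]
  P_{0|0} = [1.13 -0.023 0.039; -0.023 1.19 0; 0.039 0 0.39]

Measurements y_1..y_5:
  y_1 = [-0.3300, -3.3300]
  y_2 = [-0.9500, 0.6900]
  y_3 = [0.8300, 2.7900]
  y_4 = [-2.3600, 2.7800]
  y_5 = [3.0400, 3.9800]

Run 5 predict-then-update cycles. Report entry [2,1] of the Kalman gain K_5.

step 1: x^-=[1.9553, 0.7450, -1.8439]  P^-=[1.2656 -0.0181 -0.2524; -0.0181 1.6091 0.2305; -0.2524 0.2305 0.7576]  S=[1.4236 0.3207; 0.3207 1.9408]  K=[0.8724 -0.0061; -0.1683 0.8630; -0.1524 0.1401]  nu=[-2.1158, -4.4152]  x^+=[0.1362, -2.7090, -2.1399]  P^+=[0.1854 -0.0406 -0.1010; -0.0406 0.2166 0.0091; -0.1010 0.0091 0.7002]
step 2: x^-=[0.8026, -2.7897, -2.8931]  P^-=[0.4568 -0.0571 -0.2983; -0.0571 0.5782 0.0642; -0.2983 0.0642 1.1276]  S=[0.6066 0.0482; 0.0482 0.8216]  K=[0.7022 -0.0027; -0.1200 0.6996; -0.3122 0.1054]  nu=[-1.4075, 3.4896]  x^+=[-0.1949, -0.1795, -2.0858]  P^+=[0.1579 -0.0281 -0.1687; -0.0281 0.1754 -0.0080; -0.1687 -0.0080 1.0625]
step 3: x^-=[0.2462, -0.2482, -2.2934]  P^-=[0.4688 -0.0420 -0.4418; -0.0420 0.5372 0.0349; -0.4418 0.0349 1.5825]  S=[0.5949 0.0522; 0.0522 0.7819]  K=[0.7120 0.0032; -0.1066 0.6844; -0.4827 0.0829]  nu=[0.8181, 3.1396]  x^+=[0.8386, 1.8135, -2.4281]  P^+=[0.1669 -0.0239 -0.2405; -0.0239 0.1718 -0.0224; -0.2405 -0.0224 1.4427]
step 4: x^-=[1.1275, 1.9018, -2.4773]  P^-=[0.5186 -0.0347 -0.6025; -0.0347 0.5338 0.0162; -0.6025 0.0162 2.0648]  S=[0.6177 0.0578; 0.0578 0.7791]  K=[0.7404 0.0062; -0.1001 0.6833; -0.6471 0.0686]  nu=[-3.2778, 0.7810]  x^+=[-1.2945, 2.7637, -0.3028]  P^+=[0.1795 -0.0214 -0.3096; -0.0214 0.1717 -0.0345; -0.3096 -0.0345 1.8076]
step 5: x^-=[-1.4309, 2.6576, 0.4251]  P^-=[0.5704 -0.0295 -0.7583; -0.0295 0.5339 0.0011; -0.7583 0.0011 2.5289]  S=[0.6431 0.0625; 0.0625 0.7796]  K=[0.7674 0.0082; -0.0955 0.6834; -0.7915 0.0585]  nu=[4.3753, 1.6361]  x^+=[1.9400, 3.3580, -2.9422]  P^+=[0.1909 -0.0194 -0.3704; -0.0194 0.1720 -0.0445; -0.3704 -0.0445 2.1292]

K[2,1] = 0.0585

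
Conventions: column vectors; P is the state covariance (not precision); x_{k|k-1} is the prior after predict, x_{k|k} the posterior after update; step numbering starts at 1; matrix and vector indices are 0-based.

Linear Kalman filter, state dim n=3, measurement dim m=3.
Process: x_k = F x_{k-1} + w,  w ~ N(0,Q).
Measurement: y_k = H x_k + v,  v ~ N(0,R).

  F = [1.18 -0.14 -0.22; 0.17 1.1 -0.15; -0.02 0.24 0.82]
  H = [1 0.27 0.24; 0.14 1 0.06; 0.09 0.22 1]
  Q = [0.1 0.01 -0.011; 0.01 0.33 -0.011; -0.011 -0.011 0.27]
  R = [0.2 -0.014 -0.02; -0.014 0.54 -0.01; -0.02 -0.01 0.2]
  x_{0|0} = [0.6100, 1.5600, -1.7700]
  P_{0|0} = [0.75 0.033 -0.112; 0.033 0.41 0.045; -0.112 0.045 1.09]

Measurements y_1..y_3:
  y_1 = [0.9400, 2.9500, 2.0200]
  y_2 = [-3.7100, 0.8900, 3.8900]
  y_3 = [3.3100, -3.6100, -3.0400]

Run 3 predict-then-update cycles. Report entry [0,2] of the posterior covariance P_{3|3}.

step 1: x^-=[0.8908, 2.0852, -1.0892]  P^-=[1.2551 0.1894 -0.3461; 0.1894 0.8755 -0.0157; -0.3461 -0.0157 1.0479]  S=[1.5134 0.5733 0.0841; 0.5733 1.4892 0.2179; 0.0841 0.2179 1.2387]  K=[0.8437 -0.0642 -0.2005; 0.0581 0.5752 0.0514; -0.0762 -0.0944 0.8398]  nu=[-0.2524, 0.8054, 2.5703]  x^+=[0.1107, 2.6660, 1.0125]  P^+=[0.2068 -0.0699 -0.0596; -0.0699 0.3227 -0.0613; -0.0596 -0.0613 0.1893]
step 2: x^-=[-0.4654, 2.7995, 1.4679]  P^-=[0.4537 -0.0547 -0.1285; -0.0547 0.7279 -0.0127; -0.1285 -0.0127 0.3944]  S=[0.6366 0.1797 0.0100; 0.1797 1.2592 0.1414; 0.0100 0.1414 0.6025]  K=[0.6650 -0.0762 -0.1586; 0.0609 0.5507 0.1063; -0.0485 -0.0714 0.6484]  nu=[-4.3528, -1.9324, 1.8481]  x^+=[-3.5060, 1.6666, 3.0157]  P^+=[0.1666 -0.0696 -0.0440; -0.0696 0.3080 -0.0470; -0.0440 -0.0470 0.1457]
step 3: x^-=[-5.0339, 0.7849, 2.9430]  P^-=[0.3879 -0.0680 -0.1063; -0.0680 0.7026 0.0036; -0.1063 0.0036 0.3694]  S=[0.5731 0.1557 0.0212; 0.1557 1.2311 0.1516; 0.0212 0.1516 0.5863]  K=[0.6268 -0.0771 -0.1501; 0.0625 0.5408 0.1172; -0.0350 -0.0647 0.6331]  nu=[7.4257, -3.8668, -5.7026]  x^+=[0.7746, -1.5104, -0.6768]  P^+=[0.1578 -0.0686 -0.0409; -0.0686 0.3022 -0.0435; -0.0409 -0.0435 0.1412]

P_post[0,2] = -0.0409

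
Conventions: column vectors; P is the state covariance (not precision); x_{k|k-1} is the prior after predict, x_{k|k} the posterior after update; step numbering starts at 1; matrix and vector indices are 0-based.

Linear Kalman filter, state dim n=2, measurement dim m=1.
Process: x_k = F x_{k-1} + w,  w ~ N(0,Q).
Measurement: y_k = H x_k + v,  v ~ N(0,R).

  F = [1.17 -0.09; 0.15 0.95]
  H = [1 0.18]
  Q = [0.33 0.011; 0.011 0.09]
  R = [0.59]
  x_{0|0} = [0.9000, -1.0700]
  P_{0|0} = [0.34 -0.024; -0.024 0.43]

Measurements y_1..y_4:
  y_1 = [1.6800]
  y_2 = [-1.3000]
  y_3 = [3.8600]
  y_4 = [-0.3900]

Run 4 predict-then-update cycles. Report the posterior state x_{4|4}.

step 1: x^-=[1.1493, -0.8815]  P^-=[0.8040 0.0076; 0.0076 0.4789]  S=[1.4122]  K=[0.5703; 0.0664]  nu=[0.6894]  x^+=[1.5424, -0.8357]  P^+=[0.3447 -0.0459; -0.0459 0.4727]
step 2: x^-=[1.8798, -0.5626]  P^-=[0.8154 -0.0193; -0.0193 0.5112]  S=[1.4150]  K=[0.5738; 0.0514]  nu=[-3.0786]  x^+=[0.1134, -0.7208]  P^+=[0.3495 -0.0610; -0.0610 0.5075]
step 3: x^-=[0.1975, -0.6677]  P^-=[0.8254 -0.0381; -0.0381 0.5385]  S=[1.4192]  K=[0.5768; 0.0415]  nu=[3.7826]  x^+=[2.3794, -0.5108]  P^+=[0.3533 -0.0720; -0.0720 0.5361]
step 4: x^-=[2.8298, -0.1284]  P^-=[0.8331 -0.0519; -0.0519 0.5612]  S=[1.4226]  K=[0.5791; 0.0345]  nu=[-3.1967]  x^+=[0.9788, -0.2387]  P^+=[0.3561 -0.0803; -0.0803 0.5595]

x_post = [0.9788, -0.2387]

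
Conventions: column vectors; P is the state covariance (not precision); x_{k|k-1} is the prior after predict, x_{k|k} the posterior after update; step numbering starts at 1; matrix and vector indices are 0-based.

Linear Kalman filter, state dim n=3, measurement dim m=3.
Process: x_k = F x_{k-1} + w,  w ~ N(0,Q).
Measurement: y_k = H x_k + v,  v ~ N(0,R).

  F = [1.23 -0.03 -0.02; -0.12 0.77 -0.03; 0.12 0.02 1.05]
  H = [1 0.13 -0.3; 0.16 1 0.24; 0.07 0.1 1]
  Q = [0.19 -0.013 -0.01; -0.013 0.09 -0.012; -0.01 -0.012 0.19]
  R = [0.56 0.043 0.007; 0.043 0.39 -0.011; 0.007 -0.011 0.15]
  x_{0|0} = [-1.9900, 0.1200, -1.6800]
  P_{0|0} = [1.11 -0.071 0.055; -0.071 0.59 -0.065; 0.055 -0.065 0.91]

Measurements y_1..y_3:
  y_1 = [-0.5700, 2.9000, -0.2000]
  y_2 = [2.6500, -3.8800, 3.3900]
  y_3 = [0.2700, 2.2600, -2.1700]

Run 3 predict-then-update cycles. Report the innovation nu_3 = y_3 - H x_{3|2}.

innov = [-1.3329, 2.5021, -4.5482]

step 1: x^-=[-2.4177, 0.3816, -2.0004]  P^-=[1.8727 -0.2584 0.2059; -0.2584 0.4731 -0.1136; 0.2059 -0.1136 1.2203]  S=[2.3687 0.1226 -0.0599; 0.1226 0.8600 0.2480; -0.0599 0.2480 1.3867]  K=[0.7614 -0.0815 0.2718; -0.1002 0.5309 -0.1601; -0.0517 0.0004 0.8799]  nu=[1.1980, 3.3853, 1.9315]  x^+=[-1.2565, 1.7494, -0.3615]  P^+=[0.4422 -0.0785 0.0239; -0.0785 0.2286 -0.0479; 0.0239 -0.0479 0.1347]
step 2: x^-=[-1.5907, 1.5087, -0.4954]  P^-=[0.8638 -0.1582 0.0830; -0.1582 0.2489 -0.0680; 0.0830 -0.0680 0.3486]  S=[1.3737 0.0611 0.0233; 0.0611 0.6042 0.0387; 0.0233 0.0387 0.5012]  K=[0.5951 -0.0753 0.2328; -0.0906 0.3606 -0.1317; -0.0342 0.0069 0.6947]  nu=[3.8960, -5.0153, 3.8459]  x^+=[2.0009, -1.1595, 2.0083]  P^+=[0.3471 -0.0672 0.0223; -0.0672 0.1575 -0.0354; 0.0223 -0.0354 0.1059]
step 3: x^-=[2.4557, -1.1932, 2.3256]  P^-=[0.7191 -0.1320 0.0674; -0.1320 0.2027 -0.0555; 0.0674 -0.0555 0.3156]  S=[1.2405 0.0548 0.0114; 0.0548 0.5656 0.0369; 0.0114 0.0369 0.4677]  K=[0.5506 -0.0687 0.2156; -0.0845 0.3133 -0.1176; -0.0346 0.0145 0.6728]  nu=[-1.3329, 2.5021, -4.5482]  x^+=[0.5690, 0.2384, -0.6521]  P^+=[0.3211 -0.0618 0.0207; -0.0618 0.1372 -0.0311; 0.0207 -0.0311 0.1022]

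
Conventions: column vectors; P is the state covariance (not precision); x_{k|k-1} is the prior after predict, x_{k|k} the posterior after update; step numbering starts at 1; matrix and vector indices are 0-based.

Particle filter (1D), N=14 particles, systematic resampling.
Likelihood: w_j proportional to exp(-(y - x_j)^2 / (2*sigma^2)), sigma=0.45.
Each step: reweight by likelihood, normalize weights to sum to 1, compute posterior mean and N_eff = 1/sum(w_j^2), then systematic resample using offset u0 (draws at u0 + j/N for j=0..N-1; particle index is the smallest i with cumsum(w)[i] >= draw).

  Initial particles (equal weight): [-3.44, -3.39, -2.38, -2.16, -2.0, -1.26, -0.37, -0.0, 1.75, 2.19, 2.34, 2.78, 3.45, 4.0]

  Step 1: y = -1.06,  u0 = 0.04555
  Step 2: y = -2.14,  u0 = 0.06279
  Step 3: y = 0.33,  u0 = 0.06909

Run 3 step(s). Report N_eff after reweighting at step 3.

step 1: w=[0.0000, 0.0000, 0.0093, 0.0347, 0.0776, 0.6232, 0.2123, 0.0429, 0.0000, 0.0000, 0.0000, 0.0000, 0.0000, 0.0000]  mean=-1.1161  Neff=2.2595  idx=[4, 4, 5, 5, 5, 5, 5, 5, 5, 5, 6, 6, 6, 7]
step 2: w=[0.3084, 0.3084, 0.0478, 0.0478, 0.0478, 0.0478, 0.0478, 0.0478, 0.0478, 0.0478, 0.0001, 0.0001, 0.0001, 0.0000]  mean=-1.7161  Neff=4.7945  idx=[0, 0, 0, 0, 1, 1, 1, 1, 2, 3, 5, 6, 8, 9]
step 3: w=[0.0001, 0.0001, 0.0001, 0.0001, 0.0001, 0.0001, 0.0001, 0.0001, 0.1665, 0.1665, 0.1665, 0.1665, 0.1665, 0.1665]  mean=-1.2608  Neff=6.0124  idx=[8, 8, 9, 9, 10, 10, 10, 11, 11, 12, 12, 13, 13, 13]

N_eff = 6.0124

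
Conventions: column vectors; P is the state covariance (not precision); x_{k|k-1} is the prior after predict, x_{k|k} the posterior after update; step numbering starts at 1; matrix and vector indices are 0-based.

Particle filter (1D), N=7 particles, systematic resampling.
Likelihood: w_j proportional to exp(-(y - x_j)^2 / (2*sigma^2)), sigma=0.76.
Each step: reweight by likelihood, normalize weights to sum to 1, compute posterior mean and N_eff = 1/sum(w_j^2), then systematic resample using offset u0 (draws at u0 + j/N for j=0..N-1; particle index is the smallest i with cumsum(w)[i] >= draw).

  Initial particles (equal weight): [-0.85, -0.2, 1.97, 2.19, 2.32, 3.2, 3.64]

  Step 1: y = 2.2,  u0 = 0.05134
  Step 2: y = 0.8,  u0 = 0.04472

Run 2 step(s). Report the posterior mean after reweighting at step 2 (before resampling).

post_mean = 2.1169

step 1: w=[0.0001, 0.0019, 0.2701, 0.2827, 0.2792, 0.1190, 0.0470]  mean=2.3503  Neff=4.0451  idx=[2, 2, 3, 3, 4, 4, 5]
step 2: w=[0.2418, 0.2418, 0.1485, 0.1485, 0.1070, 0.1070, 0.0054]  mean=2.1169  Neff=5.4361  idx=[0, 0, 1, 1, 2, 3, 5]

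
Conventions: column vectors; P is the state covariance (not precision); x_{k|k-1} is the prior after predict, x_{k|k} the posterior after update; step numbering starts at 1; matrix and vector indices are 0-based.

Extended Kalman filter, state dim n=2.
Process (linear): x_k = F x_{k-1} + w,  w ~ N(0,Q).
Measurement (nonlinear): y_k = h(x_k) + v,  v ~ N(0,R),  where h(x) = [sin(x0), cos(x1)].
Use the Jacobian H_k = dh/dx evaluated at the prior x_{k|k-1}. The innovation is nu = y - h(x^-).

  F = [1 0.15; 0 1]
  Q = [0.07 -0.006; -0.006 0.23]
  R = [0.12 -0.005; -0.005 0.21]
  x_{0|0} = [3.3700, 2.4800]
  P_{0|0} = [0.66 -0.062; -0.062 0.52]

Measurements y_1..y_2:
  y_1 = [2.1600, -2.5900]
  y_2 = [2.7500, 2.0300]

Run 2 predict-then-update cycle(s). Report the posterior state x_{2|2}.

step 1: x^-=[3.7420, 2.4800]  P^-=[0.7231 0.0100; 0.0100 0.7500]  H_jac=[-0.8251 0.0000; 0.0000 -0.6144]  S=[0.6123 0.0001; 0.0001 0.4931]  K=[-0.9744 -0.0123; -0.0134 -0.9345]  nu=[2.7250, -1.8010]  x^+=[1.1089, 4.1265]  P^+=[0.1416 -0.0037; -0.0037 0.3193]
step 2: x^-=[1.7279, 4.1265]  P^-=[0.2177 0.0382; 0.0382 0.5493]  H_jac=[-0.1564 0.0000; 0.0000 0.8332]  S=[0.1253 -0.0100; -0.0100 0.5914]  K=[-0.2678 0.0493; 0.0140 0.7742]  nu=[1.7623, 2.5829]  x^+=[1.3832, 6.1508]  P^+=[0.2070 0.0140; 0.0140 0.1950]

x_post = [1.3832, 6.1508]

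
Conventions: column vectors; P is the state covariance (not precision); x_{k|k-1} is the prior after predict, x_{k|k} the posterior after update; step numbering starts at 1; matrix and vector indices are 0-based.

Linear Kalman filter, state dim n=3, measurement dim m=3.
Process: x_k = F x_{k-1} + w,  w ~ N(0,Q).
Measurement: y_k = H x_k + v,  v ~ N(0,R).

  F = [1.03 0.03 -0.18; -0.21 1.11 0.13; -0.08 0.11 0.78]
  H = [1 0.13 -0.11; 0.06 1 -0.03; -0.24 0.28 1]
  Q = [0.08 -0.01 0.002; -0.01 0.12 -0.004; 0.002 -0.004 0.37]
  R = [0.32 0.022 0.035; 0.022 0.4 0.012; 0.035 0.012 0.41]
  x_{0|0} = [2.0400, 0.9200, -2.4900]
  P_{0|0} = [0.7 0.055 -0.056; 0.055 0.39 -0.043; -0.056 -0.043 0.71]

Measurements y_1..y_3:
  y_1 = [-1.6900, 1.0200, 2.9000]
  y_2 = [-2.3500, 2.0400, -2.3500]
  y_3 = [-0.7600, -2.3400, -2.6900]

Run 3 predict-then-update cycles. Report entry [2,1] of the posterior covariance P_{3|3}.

P_post[2,1] = -0.0232

step 1: x^-=[2.5770, 0.2691, -2.0042]  P^-=[0.8706 -0.1037 -0.1939; -0.1037 0.6084 0.0931; -0.1939 0.0931 0.8098]  S=[1.2237 0.0480 -0.4565; 0.0480 0.9949 0.2480; -0.4565 0.2480 1.4768]  K=[0.6953 -0.0627 -0.0670; -0.0166 0.5801 0.0927; 0.0129 -0.0971 0.6178]  nu=[-4.5224, 0.5362, 5.4473]  x^+=[-0.9662, 1.1604, 1.2508]  P^+=[0.2280 -0.0226 0.0571; -0.0226 0.2334 -0.0264; 0.0571 -0.0264 0.2737]
step 2: x^-=[-1.1855, 1.6535, 1.1806]  P^-=[0.3087 -0.0686 -0.0103; -0.0686 0.4220 0.0254; -0.0103 0.0254 0.5295]  S=[0.6259 0.0255 -0.1071; 0.0255 0.8139 0.1497; -0.1071 0.1497 1.0188]  K=[0.4764 -0.0684 -0.0416; -0.0330 0.4988 0.0804; -0.0080 -0.0883 0.5413]  nu=[-1.2496, 0.4930, -4.2781]  x^+=[-1.6367, 1.5968, -1.1687]  P^+=[0.1576 -0.0255 0.0438; -0.0255 0.2005 -0.0245; 0.0438 -0.0245 0.2380]
step 3: x^-=[-1.4276, 1.9643, -0.6050]  P^-=[0.2376 -0.0597 -0.0108; -0.0597 0.3805 0.0209; -0.0108 0.0209 0.5090]  S=[0.5564 0.0252 -0.0881; 0.0252 0.7734 0.1332; -0.0881 0.1332 0.9875]  K=[0.4117 -0.0649 -0.0402; -0.0319 0.4743 0.0768; -0.0270 -0.0844 0.5330]  nu=[0.3457, -4.2368, -2.9776]  x^+=[-0.8908, -0.2850, -1.8437]  P^+=[0.1361 -0.0244 0.0367; -0.0244 0.1907 -0.0232; 0.0367 -0.0232 0.2319]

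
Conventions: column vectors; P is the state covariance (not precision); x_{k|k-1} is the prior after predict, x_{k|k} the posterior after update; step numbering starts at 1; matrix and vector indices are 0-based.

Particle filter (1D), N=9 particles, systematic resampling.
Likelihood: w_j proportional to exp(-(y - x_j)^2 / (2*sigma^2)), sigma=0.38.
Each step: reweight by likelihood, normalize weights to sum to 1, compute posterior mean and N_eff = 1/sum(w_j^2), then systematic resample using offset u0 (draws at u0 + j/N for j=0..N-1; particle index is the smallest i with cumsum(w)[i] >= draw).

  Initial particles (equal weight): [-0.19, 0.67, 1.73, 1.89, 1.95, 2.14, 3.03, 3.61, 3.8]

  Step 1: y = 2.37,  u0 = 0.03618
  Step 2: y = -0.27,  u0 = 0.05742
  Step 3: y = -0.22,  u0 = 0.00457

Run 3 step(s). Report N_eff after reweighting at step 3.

N_eff = 7.2873

step 1: w=[0.0000, 0.0000, 0.1055, 0.1962, 0.2366, 0.3628, 0.0964, 0.0021, 0.0004]  mean=2.0923  Neff=4.0566  idx=[2, 3, 3, 4, 4, 5, 5, 5, 6]
step 2: w=[0.7778, 0.0776, 0.0776, 0.0312, 0.0312, 0.0015, 0.0015, 0.0015, 0.0000]  mean=1.7704  Neff=1.6155  idx=[0, 0, 0, 0, 0, 0, 0, 1, 3]
step 3: w=[0.1399, 0.1399, 0.1399, 0.1399, 0.1399, 0.1399, 0.1399, 0.0148, 0.0061]  mean=1.7337  Neff=7.2873  idx=[0, 0, 1, 2, 3, 4, 4, 5, 6]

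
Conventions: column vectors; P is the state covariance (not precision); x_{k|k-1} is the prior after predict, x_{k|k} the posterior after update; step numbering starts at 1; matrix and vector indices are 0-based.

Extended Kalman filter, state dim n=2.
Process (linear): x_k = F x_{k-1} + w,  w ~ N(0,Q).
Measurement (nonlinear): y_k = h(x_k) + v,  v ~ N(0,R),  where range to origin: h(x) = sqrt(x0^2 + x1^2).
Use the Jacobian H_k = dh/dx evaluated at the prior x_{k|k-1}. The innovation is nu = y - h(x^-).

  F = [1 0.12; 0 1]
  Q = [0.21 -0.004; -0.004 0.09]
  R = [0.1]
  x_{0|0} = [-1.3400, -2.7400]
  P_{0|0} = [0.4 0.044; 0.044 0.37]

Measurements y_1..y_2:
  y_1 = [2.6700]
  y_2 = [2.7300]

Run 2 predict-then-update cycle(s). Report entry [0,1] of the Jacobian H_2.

H_jac[0,1] = -0.8248

step 1: x^-=[-1.6688, -2.7400]  P^-=[0.6259 0.0844; 0.0844 0.4600]  H_jac=[-0.5202 -0.8541]  S=[0.6799]  K=[-0.5849; -0.6424]  nu=[-0.5382]  x^+=[-1.3540, -2.3943]  P^+=[0.3933 -0.1711; -0.1711 0.1794]
step 2: x^-=[-1.6413, -2.3943]  P^-=[0.5648 -0.1535; -0.1535 0.2694]  H_jac=[-0.5654 -0.8248]  S=[0.3207]  K=[-0.6011; -0.4222]  nu=[-0.1728]  x^+=[-1.5374, -2.3213]  P^+=[0.4490 -0.2349; -0.2349 0.2122]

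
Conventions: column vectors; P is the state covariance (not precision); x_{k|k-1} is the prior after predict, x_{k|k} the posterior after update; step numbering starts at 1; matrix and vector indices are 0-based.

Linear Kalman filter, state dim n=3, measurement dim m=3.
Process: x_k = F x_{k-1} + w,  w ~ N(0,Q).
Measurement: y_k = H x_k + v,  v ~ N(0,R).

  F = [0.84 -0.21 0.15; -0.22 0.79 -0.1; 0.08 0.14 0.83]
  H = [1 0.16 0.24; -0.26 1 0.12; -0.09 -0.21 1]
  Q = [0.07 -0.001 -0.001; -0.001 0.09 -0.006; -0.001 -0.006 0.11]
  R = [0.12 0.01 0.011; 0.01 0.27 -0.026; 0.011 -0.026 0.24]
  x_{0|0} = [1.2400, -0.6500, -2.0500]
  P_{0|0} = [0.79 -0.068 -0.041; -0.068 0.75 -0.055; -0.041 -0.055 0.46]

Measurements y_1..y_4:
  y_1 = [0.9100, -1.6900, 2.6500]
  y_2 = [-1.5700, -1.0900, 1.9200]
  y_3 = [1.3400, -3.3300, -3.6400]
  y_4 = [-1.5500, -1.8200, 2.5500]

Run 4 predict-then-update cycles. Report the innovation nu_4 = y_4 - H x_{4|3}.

innov = [-2.2356, 0.0996, 3.6038]

step 1: x^-=[0.8706, -0.5813, -1.6933]  P^-=[0.6880 -0.3295 0.0598; -0.3295 0.6314 -0.0048; 0.0598 -0.0048 0.4269]  S=[0.7716 -0.3691 0.1622; -0.3691 1.1205 -0.1005; 0.1622 -0.1005 0.6791]  K=[0.7682 -0.2045 -0.1150; 0.0237 0.6410 -0.0695; 0.1435 0.1293 0.6070]  nu=[0.5388, -0.6791, 4.2996]  x^+=[0.9289, -1.3026, 0.9062]  P^+=[0.0941 -0.0189 -0.0093; -0.0189 0.1701 0.0009; -0.0093 0.0009 0.1433]
step 2: x^-=[1.1897, -1.3240, 0.6440]  P^-=[0.1514 -0.0610 0.0095; -0.0610 0.2082 0.0010; 0.0095 0.0010 0.2112]  S=[0.2740 -0.0476 0.0641; -0.0476 0.5228 -0.0402; 0.0641 -0.0402 0.4571]  K=[0.5151 -0.1480 -0.0663; -0.0167 0.4240 -0.0417; 0.1310 0.0922 0.4494]  nu=[-2.7024, 0.4661, 1.1050]  x^+=[-0.3446, -1.1275, 0.8295]  P^+=[0.0632 -0.0162 -0.0041; -0.0162 0.1111 0.0007; -0.0041 0.0007 0.1067]
step 3: x^-=[0.0718, -0.8978, 0.5031]  P^-=[0.1265 -0.0436 0.0086; -0.0436 0.1688 -0.0030; 0.0086 -0.0030 0.1853]  S=[0.2514 -0.0326 0.0563; -0.0326 0.4714 -0.0400; 0.0563 -0.0400 0.4318]  K=[0.4799 -0.1320 -0.0600; -0.0102 0.3769 -0.0437; 0.1256 0.0803 0.4198]  nu=[1.2912, -2.4739, -4.3252]  x^+=[1.2773, -1.6544, -1.3493]  P^+=[0.0586 -0.0136 -0.0033; -0.0136 0.0994 -0.0008; -0.0033 -0.0008 0.0996]
step 4: x^-=[1.2179, -1.4530, -1.2494]  P^-=[0.1220 -0.0392 0.0088; -0.0392 0.1606 -0.0046; 0.0088 -0.0046 0.1800]  S=[0.2478 -0.0291 0.0548; -0.0291 0.4601 -0.0408; 0.0548 -0.0408 0.4269]  K=[0.4735 -0.1271 -0.0586; -0.0060 0.3655 -0.0459; 0.1246 0.0764 0.4133]  nu=[-2.2356, 0.0996, 3.6038]  x^+=[-0.0646, -1.5686, -0.0307]  P^+=[0.0577 -0.0127 -0.0030; -0.0127 0.0967 -0.0014; -0.0030 -0.0014 0.0980]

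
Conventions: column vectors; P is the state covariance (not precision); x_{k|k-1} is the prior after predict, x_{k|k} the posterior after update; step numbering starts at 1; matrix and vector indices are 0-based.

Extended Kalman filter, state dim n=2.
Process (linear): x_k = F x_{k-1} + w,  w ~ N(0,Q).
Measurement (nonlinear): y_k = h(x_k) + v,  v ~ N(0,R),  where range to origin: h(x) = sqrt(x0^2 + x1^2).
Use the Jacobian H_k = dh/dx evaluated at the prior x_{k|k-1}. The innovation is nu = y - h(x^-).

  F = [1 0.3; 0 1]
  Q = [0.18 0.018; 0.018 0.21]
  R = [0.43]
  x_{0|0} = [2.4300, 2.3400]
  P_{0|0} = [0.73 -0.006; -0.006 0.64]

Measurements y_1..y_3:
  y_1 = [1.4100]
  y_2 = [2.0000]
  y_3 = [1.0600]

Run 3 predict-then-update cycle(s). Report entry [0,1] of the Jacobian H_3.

H_jac[0,1] = 0.4458

step 1: x^-=[3.1320, 2.3400]  P^-=[0.9640 0.2040; 0.2040 0.8500]  H_jac=[0.8011 0.5985]  S=[1.5488]  K=[0.5775; 0.4340]  nu=[-2.4996]  x^+=[1.6886, 1.2552]  P^+=[0.4475 -0.1842; -0.1842 0.5583]
step 2: x^-=[2.0651, 1.2552]  P^-=[0.5673 0.0013; 0.0013 0.7683]  H_jac=[0.8545 0.5194]  S=[1.0527]  K=[0.4612; 0.3801]  nu=[-0.4167]  x^+=[1.8730, 1.0968]  P^+=[0.3434 -0.1832; -0.1832 0.6162]
step 3: x^-=[2.2020, 1.0968]  P^-=[0.4689 0.0196; 0.0196 0.8262]  H_jac=[0.8951 0.4458]  S=[0.9856]  K=[0.4348; 0.3915]  nu=[-1.4000]  x^+=[1.5933, 0.5486]  P^+=[0.2826 -0.1481; -0.1481 0.6751]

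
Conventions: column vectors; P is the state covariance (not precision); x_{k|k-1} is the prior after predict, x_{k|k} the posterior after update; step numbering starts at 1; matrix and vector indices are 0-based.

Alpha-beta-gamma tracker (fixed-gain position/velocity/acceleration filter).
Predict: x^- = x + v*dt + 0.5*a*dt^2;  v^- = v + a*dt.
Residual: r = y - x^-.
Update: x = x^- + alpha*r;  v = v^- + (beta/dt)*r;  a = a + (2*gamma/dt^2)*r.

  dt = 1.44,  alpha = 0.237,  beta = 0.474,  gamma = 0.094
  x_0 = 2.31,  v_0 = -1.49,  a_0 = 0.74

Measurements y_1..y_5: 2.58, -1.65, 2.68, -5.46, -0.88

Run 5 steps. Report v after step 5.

v_post = -1.9919

step 1: x_pred=0.9316  r=1.6484  x^+=1.3223  v^+=0.1182  a^+=0.8894
step 2: x_pred=2.4147  r=-4.0647  x^+=1.4513  v^+=0.0610  a^+=0.5209
step 3: x_pred=2.0793  r=0.6007  x^+=2.2217  v^+=1.0089  a^+=0.5754
step 4: x_pred=4.2711  r=-9.7311  x^+=1.9648  v^+=-1.3657  a^+=-0.3069
step 5: x_pred=-0.3199  r=-0.5601  x^+=-0.4527  v^+=-1.9919  a^+=-0.3576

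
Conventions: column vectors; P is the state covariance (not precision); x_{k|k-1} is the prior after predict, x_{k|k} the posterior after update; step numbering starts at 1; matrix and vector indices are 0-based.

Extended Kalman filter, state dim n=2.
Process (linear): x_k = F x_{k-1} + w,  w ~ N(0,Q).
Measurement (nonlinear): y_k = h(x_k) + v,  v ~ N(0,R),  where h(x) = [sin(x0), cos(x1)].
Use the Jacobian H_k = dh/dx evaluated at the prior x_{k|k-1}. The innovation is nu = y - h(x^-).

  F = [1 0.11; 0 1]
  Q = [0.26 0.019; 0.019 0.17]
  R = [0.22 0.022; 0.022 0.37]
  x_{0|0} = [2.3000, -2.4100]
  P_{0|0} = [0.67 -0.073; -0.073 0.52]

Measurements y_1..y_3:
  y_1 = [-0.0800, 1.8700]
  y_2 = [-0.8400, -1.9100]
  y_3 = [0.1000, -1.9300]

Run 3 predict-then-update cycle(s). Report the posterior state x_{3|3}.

step 1: x^-=[2.0349, -2.4100]  P^-=[0.9202 0.0032; 0.0032 0.6900]  H_jac=[-0.4476 0.0000; 0.0000 0.6681]  S=[0.4044 0.0210; 0.0210 0.6779]  K=[-1.0204 0.0348; -0.0390 0.6811]  nu=[-0.9742, 2.6141]  x^+=[3.1201, -0.5914]  P^+=[0.4998 -0.0143; -0.0143 0.3760]
step 2: x^-=[3.0550, -0.5914]  P^-=[0.7612 0.0460; 0.0460 0.5460]  H_jac=[-0.9963 0.0000; 0.0000 0.5575]  S=[0.9755 -0.0036; -0.0036 0.5397]  K=[-0.7772 0.0424; -0.0450 0.5637]  nu=[-0.9265, -2.7401]  x^+=[3.6589, -2.0944]  P^+=[0.1707 -0.0025; -0.0025 0.3723]
step 3: x^-=[3.4285, -2.0944]  P^-=[0.4346 0.0574; 0.0574 0.5423]  H_jac=[-0.9591 0.0000; 0.0000 0.8660]  S=[0.6198 -0.0257; -0.0257 0.7767]  K=[-0.6708 0.0418; -0.0639 0.6025]  nu=[0.3830, -1.4300]  x^+=[3.1118, -2.9805]  P^+=[0.1529 0.0008; 0.0008 0.2558]

x_post = [3.1118, -2.9805]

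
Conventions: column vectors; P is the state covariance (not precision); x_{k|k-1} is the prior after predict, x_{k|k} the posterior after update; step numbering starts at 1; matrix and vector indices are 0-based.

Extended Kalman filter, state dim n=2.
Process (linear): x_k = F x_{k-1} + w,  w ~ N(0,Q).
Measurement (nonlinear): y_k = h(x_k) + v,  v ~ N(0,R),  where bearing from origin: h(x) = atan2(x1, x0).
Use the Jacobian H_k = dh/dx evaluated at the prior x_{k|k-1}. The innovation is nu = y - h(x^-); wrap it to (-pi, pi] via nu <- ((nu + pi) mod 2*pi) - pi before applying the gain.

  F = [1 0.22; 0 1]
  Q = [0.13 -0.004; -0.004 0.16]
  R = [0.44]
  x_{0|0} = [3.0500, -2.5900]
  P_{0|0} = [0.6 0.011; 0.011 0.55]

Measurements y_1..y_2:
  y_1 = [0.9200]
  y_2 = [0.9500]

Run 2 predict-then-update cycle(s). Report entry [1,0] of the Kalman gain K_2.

K[1,0] = 0.4360

step 1: x^-=[2.4802, -2.5900]  P^-=[0.7615 0.1280; 0.1280 0.7100]  H_jac=[0.2014 0.1929]  S=[0.5072]  K=[0.3510; 0.3208]  nu=[1.7271]  x^+=[3.0864, -2.0360]  P^+=[0.6990 0.0709; 0.0709 0.6578]
step 2: x^-=[2.6385, -2.0360]  P^-=[0.8920 0.2116; 0.2116 0.8178]  H_jac=[0.1833 0.2376]  S=[0.5346]  K=[0.3999; 0.4360]  nu=[1.6072]  x^+=[3.2813, -1.3353]  P^+=[0.8065 0.1184; 0.1184 0.7162]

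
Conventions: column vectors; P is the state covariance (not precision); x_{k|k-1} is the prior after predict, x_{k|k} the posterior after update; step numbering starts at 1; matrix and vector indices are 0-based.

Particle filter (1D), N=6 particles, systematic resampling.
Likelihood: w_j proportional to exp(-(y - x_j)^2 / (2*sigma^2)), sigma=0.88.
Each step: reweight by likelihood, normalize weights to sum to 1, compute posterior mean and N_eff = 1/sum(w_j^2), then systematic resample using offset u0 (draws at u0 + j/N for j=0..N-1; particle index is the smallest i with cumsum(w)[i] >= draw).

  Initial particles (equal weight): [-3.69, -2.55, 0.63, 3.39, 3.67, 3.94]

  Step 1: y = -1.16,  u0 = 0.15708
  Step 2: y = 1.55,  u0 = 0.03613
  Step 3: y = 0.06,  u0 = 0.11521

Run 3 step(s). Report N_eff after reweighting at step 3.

step 1: w=[0.0373, 0.6686, 0.2941, 0.0000, 0.0000, 0.0000]  mean=-1.6573  Neff=1.8696  idx=[1, 1, 1, 1, 2, 2]
step 2: w=[0.0000, 0.0000, 0.0000, 0.0000, 0.5000, 0.5000]  mean=0.6298  Neff=2.0003  idx=[4, 4, 4, 5, 5, 5]
step 3: w=[0.1667, 0.1667, 0.1667, 0.1667, 0.1667, 0.1667]  mean=0.6300  Neff=6.0000  idx=[0, 1, 2, 3, 4, 5]

N_eff = 6.0000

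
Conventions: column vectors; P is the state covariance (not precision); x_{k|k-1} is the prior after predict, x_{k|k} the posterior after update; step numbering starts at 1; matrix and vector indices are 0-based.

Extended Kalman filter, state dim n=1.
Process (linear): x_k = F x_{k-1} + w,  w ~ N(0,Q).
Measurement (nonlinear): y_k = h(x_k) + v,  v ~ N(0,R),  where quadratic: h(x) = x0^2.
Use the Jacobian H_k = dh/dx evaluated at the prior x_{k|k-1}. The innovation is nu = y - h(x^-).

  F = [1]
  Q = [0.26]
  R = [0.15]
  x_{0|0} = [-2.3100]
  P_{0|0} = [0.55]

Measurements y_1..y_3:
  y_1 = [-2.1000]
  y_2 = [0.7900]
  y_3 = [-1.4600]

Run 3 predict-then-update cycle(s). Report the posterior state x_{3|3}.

step 1: x^-=[-2.3100]  P^-=[0.8100]  H_jac=[-4.6200]  S=[17.4390]  K=[-0.2146]  nu=[-7.4361]  x^+=[-0.7143]  P^+=[0.0070]
step 2: x^-=[-0.7143]  P^-=[0.2670]  H_jac=[-1.4286]  S=[0.6949]  K=[-0.5489]  nu=[0.2798]  x^+=[-0.8679]  P^+=[0.0576]
step 3: x^-=[-0.8679]  P^-=[0.3176]  H_jac=[-1.7357]  S=[1.1069]  K=[-0.4981]  nu=[-2.2132]  x^+=[0.2344]  P^+=[0.0430]

x_post = [0.2344]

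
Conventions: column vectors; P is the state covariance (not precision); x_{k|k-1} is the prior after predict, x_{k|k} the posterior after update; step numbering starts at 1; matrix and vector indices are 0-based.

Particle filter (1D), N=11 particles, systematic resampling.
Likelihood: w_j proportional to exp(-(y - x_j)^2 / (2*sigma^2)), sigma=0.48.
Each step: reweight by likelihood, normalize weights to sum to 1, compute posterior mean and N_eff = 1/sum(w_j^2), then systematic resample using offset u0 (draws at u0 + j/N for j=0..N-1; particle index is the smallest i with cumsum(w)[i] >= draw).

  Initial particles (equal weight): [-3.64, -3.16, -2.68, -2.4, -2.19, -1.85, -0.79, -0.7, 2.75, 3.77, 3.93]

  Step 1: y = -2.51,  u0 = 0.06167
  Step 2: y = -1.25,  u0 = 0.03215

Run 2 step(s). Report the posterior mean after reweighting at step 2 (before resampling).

post_mean = -2.0975

step 1: w=[0.0175, 0.1121, 0.2633, 0.2731, 0.2245, 0.1089, 0.0005, 0.0002, 0.0000, 0.0000, 0.0000]  mean=-2.4725  Neff=4.5666  idx=[1, 2, 2, 2, 3, 3, 3, 4, 4, 4, 5]
step 2: w=[0.0003, 0.0107, 0.0107, 0.0107, 0.0513, 0.0513, 0.0513, 0.1330, 0.1330, 0.1330, 0.4145]  mean=-2.0975  Neff=4.2896  idx=[3, 5, 7, 7, 8, 9, 9, 10, 10, 10, 10]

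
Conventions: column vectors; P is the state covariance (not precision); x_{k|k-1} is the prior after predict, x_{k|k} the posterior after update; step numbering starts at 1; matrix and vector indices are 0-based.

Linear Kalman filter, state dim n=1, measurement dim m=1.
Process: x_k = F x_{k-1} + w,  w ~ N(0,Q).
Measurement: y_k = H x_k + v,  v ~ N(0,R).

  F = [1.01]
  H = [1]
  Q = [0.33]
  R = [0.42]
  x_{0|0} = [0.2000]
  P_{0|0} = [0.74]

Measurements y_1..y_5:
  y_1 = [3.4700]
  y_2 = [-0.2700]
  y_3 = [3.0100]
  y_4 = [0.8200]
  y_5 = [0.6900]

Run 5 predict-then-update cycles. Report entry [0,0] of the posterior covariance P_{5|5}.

P_post[0,0] = 0.2433

step 1: x^-=[0.2020]  P^-=[1.0849]  S=[1.5049]  K=[0.7209]  nu=[3.2680]  x^+=[2.5579]  P^+=[0.3028]
step 2: x^-=[2.5835]  P^-=[0.6389]  S=[1.0589]  K=[0.6033]  nu=[-2.8535]  x^+=[0.8618]  P^+=[0.2534]
step 3: x^-=[0.8705]  P^-=[0.5885]  S=[1.0085]  K=[0.5835]  nu=[2.1395]  x^+=[2.1190]  P^+=[0.2451]
step 4: x^-=[2.1402]  P^-=[0.5800]  S=[1.0000]  K=[0.5800]  nu=[-1.3202]  x^+=[1.3745]  P^+=[0.2436]
step 5: x^-=[1.3882]  P^-=[0.5785]  S=[0.9985]  K=[0.5794]  nu=[-0.6982]  x^+=[0.9837]  P^+=[0.2433]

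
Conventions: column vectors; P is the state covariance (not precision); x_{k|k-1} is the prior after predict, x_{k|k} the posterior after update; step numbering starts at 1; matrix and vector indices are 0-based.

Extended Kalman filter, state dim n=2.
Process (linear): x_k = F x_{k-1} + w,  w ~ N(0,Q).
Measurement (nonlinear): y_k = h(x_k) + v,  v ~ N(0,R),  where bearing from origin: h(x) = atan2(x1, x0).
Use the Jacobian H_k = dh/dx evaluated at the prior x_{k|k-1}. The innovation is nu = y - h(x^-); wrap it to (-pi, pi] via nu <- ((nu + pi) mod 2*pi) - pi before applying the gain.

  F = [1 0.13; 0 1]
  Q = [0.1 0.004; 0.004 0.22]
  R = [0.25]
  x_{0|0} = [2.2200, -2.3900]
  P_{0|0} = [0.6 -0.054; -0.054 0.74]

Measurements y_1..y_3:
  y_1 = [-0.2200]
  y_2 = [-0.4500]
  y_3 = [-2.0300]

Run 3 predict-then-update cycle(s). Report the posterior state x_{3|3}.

step 1: x^-=[1.9093, -2.3900]  P^-=[0.6985 0.0462; 0.0462 0.9600]  H_jac=[0.2554 0.2040]  S=[0.3403]  K=[0.5519; 0.6102]  nu=[0.6767]  x^+=[2.2828, -1.9771]  P^+=[0.5948 -0.0684; -0.0684 0.8333]
step 2: x^-=[2.0257, -1.9771]  P^-=[0.6911 0.0439; 0.0439 1.0533]  H_jac=[0.2467 0.2528]  S=[0.3649]  K=[0.4978; 0.7595]  nu=[0.3232]  x^+=[2.1866, -1.7316]  P^+=[0.6007 -0.0940; -0.0940 0.8428]
step 3: x^-=[1.9615, -1.7316]  P^-=[0.6905 0.0195; 0.0195 1.0628]  H_jac=[0.2529 0.2865]  S=[0.3843]  K=[0.4691; 0.8053]  nu=[-1.3068]  x^+=[1.3486, -2.7840]  P^+=[0.6059 -0.1256; -0.1256 0.8136]

x_post = [1.3486, -2.7840]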